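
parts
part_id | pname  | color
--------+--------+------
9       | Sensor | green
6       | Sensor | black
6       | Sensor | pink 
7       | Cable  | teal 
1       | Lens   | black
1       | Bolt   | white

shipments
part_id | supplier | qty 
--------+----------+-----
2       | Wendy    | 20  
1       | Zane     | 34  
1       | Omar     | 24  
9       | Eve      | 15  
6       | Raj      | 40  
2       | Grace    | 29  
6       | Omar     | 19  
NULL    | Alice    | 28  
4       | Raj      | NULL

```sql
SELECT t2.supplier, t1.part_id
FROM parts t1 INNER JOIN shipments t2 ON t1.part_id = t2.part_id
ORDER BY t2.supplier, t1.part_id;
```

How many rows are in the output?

INNER JOIN keeps only pairs where the ON condition holds.
Matching on t1.part_id = t2.part_id. A NULL in a compared column never satisfies the condition.
Matched pairs: 9.
Total: 9 rows.

9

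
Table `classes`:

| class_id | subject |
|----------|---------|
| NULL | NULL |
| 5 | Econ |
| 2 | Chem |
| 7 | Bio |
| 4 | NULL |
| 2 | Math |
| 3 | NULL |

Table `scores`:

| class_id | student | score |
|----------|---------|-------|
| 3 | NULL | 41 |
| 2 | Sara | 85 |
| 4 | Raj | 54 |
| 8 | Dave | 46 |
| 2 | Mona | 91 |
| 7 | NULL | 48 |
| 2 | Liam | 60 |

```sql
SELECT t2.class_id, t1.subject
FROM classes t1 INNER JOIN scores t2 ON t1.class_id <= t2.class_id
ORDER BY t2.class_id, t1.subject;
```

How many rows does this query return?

25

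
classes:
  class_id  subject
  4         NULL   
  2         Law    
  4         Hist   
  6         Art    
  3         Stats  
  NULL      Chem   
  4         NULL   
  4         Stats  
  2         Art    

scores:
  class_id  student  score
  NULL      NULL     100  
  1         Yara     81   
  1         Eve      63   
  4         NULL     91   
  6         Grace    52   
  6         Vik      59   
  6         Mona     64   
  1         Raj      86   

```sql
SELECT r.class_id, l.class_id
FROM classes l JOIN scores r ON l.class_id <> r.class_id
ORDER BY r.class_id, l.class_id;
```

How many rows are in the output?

49

INNER JOIN keeps only pairs where the ON condition holds.
Matching on l.class_id <> r.class_id. A NULL in a compared column never satisfies the condition.
Matched pairs: 49.
Total: 49 rows.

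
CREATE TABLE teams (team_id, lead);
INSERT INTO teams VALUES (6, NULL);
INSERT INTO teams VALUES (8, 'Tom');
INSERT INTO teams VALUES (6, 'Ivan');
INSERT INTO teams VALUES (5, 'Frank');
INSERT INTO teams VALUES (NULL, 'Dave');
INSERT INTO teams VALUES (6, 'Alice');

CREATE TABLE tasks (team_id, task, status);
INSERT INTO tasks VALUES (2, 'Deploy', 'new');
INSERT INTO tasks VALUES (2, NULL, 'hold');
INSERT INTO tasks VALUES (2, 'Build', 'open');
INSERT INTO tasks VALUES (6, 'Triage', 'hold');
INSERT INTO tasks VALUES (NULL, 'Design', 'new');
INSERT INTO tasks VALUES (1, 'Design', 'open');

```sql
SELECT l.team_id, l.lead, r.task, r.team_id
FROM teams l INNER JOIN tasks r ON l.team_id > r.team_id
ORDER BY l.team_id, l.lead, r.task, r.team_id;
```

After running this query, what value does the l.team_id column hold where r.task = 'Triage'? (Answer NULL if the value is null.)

INNER JOIN keeps only pairs where the ON condition holds.
Matching on l.team_id > r.team_id. A NULL in a compared column never satisfies the condition.
Matched pairs: 21.

8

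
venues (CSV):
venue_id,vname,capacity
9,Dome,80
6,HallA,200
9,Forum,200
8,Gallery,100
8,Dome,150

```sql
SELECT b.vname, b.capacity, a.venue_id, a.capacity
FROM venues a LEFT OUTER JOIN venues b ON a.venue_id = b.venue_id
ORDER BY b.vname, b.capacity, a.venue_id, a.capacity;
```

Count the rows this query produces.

9

LEFT JOIN keeps every row from `venues a`; unmatched rows get NULL for `venues b`'s columns.
Matching on a.venue_id = b.venue_id.
Matched pairs: 9; unmatched a rows kept: 0.
Total: 9 rows.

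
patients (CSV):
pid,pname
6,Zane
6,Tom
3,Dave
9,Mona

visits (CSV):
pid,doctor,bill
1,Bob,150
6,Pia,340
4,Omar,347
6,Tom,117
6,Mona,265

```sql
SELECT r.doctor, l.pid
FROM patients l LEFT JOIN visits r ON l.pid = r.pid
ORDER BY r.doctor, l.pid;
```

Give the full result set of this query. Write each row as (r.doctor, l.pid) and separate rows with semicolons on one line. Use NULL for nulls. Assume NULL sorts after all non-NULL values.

(Mona, 6); (Mona, 6); (Pia, 6); (Pia, 6); (Tom, 6); (Tom, 6); (NULL, 3); (NULL, 9)

LEFT JOIN keeps every row from `patients`; unmatched rows get NULL for `visits`'s columns.
Matching on l.pid = r.pid.
- l row (pid=6): matches 3 r row(s) → 3 output row(s).
- l row (pid=6): matches 3 r row(s) → 3 output row(s).
- l row (pid=3): no match → kept, r columns NULL.
- l row (pid=9): no match → kept, r columns NULL.
After projecting and ordering:
r.doctor | l.pid
Mona | 6
Mona | 6
Pia | 6
Pia | 6
Tom | 6
Tom | 6
NULL | 3
NULL | 9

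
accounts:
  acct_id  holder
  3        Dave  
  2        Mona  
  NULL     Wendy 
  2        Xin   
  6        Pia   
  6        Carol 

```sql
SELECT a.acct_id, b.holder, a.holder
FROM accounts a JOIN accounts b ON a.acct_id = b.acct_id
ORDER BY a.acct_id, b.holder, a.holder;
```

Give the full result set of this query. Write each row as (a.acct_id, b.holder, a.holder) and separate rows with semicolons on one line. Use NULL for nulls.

(2, Mona, Mona); (2, Mona, Xin); (2, Xin, Mona); (2, Xin, Xin); (3, Dave, Dave); (6, Carol, Carol); (6, Carol, Pia); (6, Pia, Carol); (6, Pia, Pia)

INNER JOIN keeps only pairs where the ON condition holds.
Matching on a.acct_id = b.acct_id. A NULL in a compared column never satisfies the condition.
- a[0] acct_id=3 → 1 match(es) in b → 1 row(s).
- a[1] acct_id=2 → 2 match(es) in b → 2 row(s).
- a[2] acct_id=NULL → no match; dropped.
- a[3] acct_id=2 → 2 match(es) in b → 2 row(s).
- a[4] acct_id=6 → 2 match(es) in b → 2 row(s).
- a[5] acct_id=6 → 2 match(es) in b → 2 row(s).
After projecting and ordering:
a.acct_id | b.holder | a.holder
2 | Mona | Mona
2 | Mona | Xin
2 | Xin | Mona
2 | Xin | Xin
3 | Dave | Dave
6 | Carol | Carol
6 | Carol | Pia
6 | Pia | Carol
6 | Pia | Pia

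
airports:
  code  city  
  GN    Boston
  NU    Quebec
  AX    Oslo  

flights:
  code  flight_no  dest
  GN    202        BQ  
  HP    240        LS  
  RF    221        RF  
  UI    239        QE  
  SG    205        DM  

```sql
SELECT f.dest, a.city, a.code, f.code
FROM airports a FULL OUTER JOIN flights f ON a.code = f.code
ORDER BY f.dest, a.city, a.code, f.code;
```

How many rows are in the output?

7

FULL OUTER JOIN keeps every row from both sides; unmatched rows get NULL for the other side's columns.
Matching on a.code = f.code.
- a row (code=GN): matches 1 f row(s) → 1 output row(s).
- a row (code=NU): no match → kept, f columns NULL.
- a row (code=AX): no match → kept, f columns NULL.
- 4 f row(s) had no a match → kept, a columns NULL.
Total: 1 matched + 6 padded = 7 rows.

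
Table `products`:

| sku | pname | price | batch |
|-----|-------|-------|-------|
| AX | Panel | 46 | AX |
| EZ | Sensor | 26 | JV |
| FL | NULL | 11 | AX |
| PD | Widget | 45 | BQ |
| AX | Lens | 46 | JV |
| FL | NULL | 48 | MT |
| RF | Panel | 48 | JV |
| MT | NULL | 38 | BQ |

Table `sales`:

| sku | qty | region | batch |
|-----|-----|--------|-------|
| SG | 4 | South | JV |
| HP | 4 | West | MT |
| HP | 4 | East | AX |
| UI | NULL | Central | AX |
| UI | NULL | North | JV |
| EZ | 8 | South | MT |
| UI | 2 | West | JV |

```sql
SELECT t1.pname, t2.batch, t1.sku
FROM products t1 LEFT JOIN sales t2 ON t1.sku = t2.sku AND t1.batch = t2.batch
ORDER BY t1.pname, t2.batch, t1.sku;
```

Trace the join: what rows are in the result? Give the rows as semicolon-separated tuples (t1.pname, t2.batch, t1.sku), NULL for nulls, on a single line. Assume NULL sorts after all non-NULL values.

LEFT JOIN keeps every row from `products`; unmatched rows get NULL for `sales`'s columns.
Matching on t1.sku = t2.sku AND t1.batch = t2.batch.
- sku=AX, batch=AX: no t2 row matches, row kept with t2 columns NULL.
- sku=EZ, batch=JV: no t2 row matches, row kept with t2 columns NULL.
- sku=FL, batch=AX: no t2 row matches, row kept with t2 columns NULL.
- sku=PD, batch=BQ: no t2 row matches, row kept with t2 columns NULL.
- sku=AX, batch=JV: no t2 row matches, row kept with t2 columns NULL.
- sku=FL, batch=MT: no t2 row matches, row kept with t2 columns NULL.
- sku=RF, batch=JV: no t2 row matches, row kept with t2 columns NULL.
- sku=MT, batch=BQ: no t2 row matches, row kept with t2 columns NULL.
After projecting and ordering:
t1.pname | t2.batch | t1.sku
Lens | NULL | AX
Panel | NULL | AX
Panel | NULL | RF
Sensor | NULL | EZ
Widget | NULL | PD
NULL | NULL | FL
NULL | NULL | FL
NULL | NULL | MT

(Lens, NULL, AX); (Panel, NULL, AX); (Panel, NULL, RF); (Sensor, NULL, EZ); (Widget, NULL, PD); (NULL, NULL, FL); (NULL, NULL, FL); (NULL, NULL, MT)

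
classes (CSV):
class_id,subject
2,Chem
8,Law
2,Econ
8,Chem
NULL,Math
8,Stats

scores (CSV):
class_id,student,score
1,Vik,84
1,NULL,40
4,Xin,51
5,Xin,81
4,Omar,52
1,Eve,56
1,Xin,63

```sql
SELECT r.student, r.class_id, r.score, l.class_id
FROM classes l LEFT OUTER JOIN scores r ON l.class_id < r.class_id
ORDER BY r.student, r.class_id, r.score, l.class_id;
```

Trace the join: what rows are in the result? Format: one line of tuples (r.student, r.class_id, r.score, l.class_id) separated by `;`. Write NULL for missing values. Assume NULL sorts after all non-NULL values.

LEFT JOIN keeps every row from `classes`; unmatched rows get NULL for `scores`'s columns.
Matching on l.class_id < r.class_id. A NULL in a compared column never satisfies the condition.
Matched pairs: 6; unmatched l rows kept: 4.

(Omar, 4, 52, 2); (Omar, 4, 52, 2); (Xin, 4, 51, 2); (Xin, 4, 51, 2); (Xin, 5, 81, 2); (Xin, 5, 81, 2); (NULL, NULL, NULL, 8); (NULL, NULL, NULL, 8); (NULL, NULL, NULL, 8); (NULL, NULL, NULL, NULL)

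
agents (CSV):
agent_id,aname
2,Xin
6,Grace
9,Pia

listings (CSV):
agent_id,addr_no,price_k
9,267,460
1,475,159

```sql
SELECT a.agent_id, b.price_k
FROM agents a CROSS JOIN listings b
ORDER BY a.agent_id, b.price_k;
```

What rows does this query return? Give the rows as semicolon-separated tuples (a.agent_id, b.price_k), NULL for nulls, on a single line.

CROSS JOIN pairs every row of `agents` with every row of `listings`: 3 × 2 = 6 rows.

(2, 159); (2, 460); (6, 159); (6, 460); (9, 159); (9, 460)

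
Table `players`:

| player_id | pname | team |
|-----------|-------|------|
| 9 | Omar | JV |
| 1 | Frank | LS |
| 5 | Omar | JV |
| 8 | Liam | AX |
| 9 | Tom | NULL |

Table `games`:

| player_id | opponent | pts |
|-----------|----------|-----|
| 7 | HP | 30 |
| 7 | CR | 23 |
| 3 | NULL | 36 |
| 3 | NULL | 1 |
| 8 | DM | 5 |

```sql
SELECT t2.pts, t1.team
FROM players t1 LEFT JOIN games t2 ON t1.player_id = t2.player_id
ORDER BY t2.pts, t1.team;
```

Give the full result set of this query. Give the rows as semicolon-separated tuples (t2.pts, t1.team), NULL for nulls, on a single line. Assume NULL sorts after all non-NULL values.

(5, AX); (NULL, JV); (NULL, JV); (NULL, LS); (NULL, NULL)

LEFT JOIN keeps every row from `players`; unmatched rows get NULL for `games`'s columns.
Matching on t1.player_id = t2.player_id.
- t1 row (player_id=9): no match → kept, t2 columns NULL.
- t1 row (player_id=1): no match → kept, t2 columns NULL.
- t1 row (player_id=5): no match → kept, t2 columns NULL.
- t1 row (player_id=8): matches 1 t2 row(s) → 1 output row(s).
- t1 row (player_id=9): no match → kept, t2 columns NULL.
After projecting and ordering:
t2.pts | t1.team
5 | AX
NULL | JV
NULL | JV
NULL | LS
NULL | NULL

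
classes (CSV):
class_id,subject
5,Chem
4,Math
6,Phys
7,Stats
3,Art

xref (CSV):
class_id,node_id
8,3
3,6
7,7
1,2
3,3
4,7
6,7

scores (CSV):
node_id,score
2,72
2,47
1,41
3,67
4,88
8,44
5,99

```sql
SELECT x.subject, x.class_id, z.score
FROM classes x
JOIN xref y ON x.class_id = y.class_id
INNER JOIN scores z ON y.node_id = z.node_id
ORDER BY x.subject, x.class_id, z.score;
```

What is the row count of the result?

1

Step 1 — x INNER JOIN y on class_id → 5 row(s).
Then INNER JOIN `scores z` on node_id: keep only rows whose y.node_id appears in z.
Result: 1 row(s).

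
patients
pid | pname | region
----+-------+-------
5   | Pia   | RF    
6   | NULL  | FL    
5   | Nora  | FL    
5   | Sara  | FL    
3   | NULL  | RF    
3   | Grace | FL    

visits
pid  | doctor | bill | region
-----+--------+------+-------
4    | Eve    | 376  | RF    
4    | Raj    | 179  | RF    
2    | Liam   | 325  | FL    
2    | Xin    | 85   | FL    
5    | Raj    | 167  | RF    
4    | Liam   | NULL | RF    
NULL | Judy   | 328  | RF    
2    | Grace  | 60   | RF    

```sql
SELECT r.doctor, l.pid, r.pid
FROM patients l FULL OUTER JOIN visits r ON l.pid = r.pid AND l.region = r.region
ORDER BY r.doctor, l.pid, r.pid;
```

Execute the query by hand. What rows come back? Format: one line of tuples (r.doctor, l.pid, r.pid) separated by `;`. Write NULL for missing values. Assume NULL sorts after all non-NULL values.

FULL OUTER JOIN keeps every row from both sides; unmatched rows get NULL for the other side's columns.
Matching on l.pid = r.pid AND l.region = r.region. A NULL in a compared column never satisfies the condition.
Matched pairs: 1; unmatched l rows kept: 5; unmatched r rows kept: 7.

(Eve, NULL, 4); (Grace, NULL, 2); (Judy, NULL, NULL); (Liam, NULL, 2); (Liam, NULL, 4); (Raj, 5, 5); (Raj, NULL, 4); (Xin, NULL, 2); (NULL, 3, NULL); (NULL, 3, NULL); (NULL, 5, NULL); (NULL, 5, NULL); (NULL, 6, NULL)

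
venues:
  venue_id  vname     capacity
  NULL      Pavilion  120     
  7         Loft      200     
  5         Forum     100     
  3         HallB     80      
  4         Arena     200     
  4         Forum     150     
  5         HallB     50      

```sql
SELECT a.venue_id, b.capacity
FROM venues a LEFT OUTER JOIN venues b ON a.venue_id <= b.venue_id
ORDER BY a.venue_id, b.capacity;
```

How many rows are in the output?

24

LEFT JOIN keeps every row from `venues a`; unmatched rows get NULL for `venues b`'s columns.
Matching on a.venue_id <= b.venue_id. A NULL in a compared column never satisfies the condition.
- a[0] venue_id=NULL → no match; kept with NULLs on the b side.
- a[1] venue_id=7 → 1 match(es) in b → 1 row(s).
- a[2] venue_id=5 → 3 match(es) in b → 3 row(s).
- a[3] venue_id=3 → 6 match(es) in b → 6 row(s).
- a[4] venue_id=4 → 5 match(es) in b → 5 row(s).
- a[5] venue_id=4 → 5 match(es) in b → 5 row(s).
- a[6] venue_id=5 → 3 match(es) in b → 3 row(s).
Total: 23 matched + 1 padded = 24 rows.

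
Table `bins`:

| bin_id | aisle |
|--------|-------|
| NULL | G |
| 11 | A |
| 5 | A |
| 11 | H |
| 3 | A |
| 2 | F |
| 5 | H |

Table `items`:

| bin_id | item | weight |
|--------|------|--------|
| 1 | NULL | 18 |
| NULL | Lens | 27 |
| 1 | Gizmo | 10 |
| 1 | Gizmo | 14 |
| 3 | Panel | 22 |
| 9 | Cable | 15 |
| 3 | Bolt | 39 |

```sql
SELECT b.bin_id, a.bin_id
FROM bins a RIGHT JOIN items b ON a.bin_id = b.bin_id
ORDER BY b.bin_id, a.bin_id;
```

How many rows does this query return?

7

RIGHT JOIN keeps every row from `items`; unmatched rows get NULL for `bins`'s columns.
Matching on a.bin_id = b.bin_id. A NULL in a compared column never satisfies the condition.
- bin_id=NULL: no matching b row.
- bin_id=11: no matching b row.
- bin_id=5: no matching b row.
- bin_id=11: no matching b row.
- bin_id=3: 2 matching b row(s), so 2 row(s) emitted.
- bin_id=2: no matching b row.
- bin_id=5: no matching b row.
- 5 row(s) from b found no a partner → padded with NULL.
Total: 2 matched + 5 padded = 7 rows.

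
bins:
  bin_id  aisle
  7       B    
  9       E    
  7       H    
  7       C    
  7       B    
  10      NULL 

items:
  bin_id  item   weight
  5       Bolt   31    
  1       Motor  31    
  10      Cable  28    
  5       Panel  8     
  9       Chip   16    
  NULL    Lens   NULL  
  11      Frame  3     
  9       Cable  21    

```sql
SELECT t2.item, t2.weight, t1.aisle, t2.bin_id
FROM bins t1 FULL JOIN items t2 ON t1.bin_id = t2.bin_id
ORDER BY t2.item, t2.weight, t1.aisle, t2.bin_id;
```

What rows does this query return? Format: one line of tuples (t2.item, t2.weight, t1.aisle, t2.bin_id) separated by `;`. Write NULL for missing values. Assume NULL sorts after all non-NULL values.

FULL OUTER JOIN keeps every row from both sides; unmatched rows get NULL for the other side's columns.
Matching on t1.bin_id = t2.bin_id. A NULL in a compared column never satisfies the condition.
- t1[0] bin_id=7 → no match; kept with NULLs on the t2 side.
- t1[1] bin_id=9 → 2 match(es) in t2 → 2 row(s).
- t1[2] bin_id=7 → no match; kept with NULLs on the t2 side.
- t1[3] bin_id=7 → no match; kept with NULLs on the t2 side.
- t1[4] bin_id=7 → no match; kept with NULLs on the t2 side.
- t1[5] bin_id=10 → 1 match(es) in t2 → 1 row(s).
- plus 5 unmatched t2 row(s), each kept with NULL t1 columns.

(Bolt, 31, NULL, 5); (Cable, 21, E, 9); (Cable, 28, NULL, 10); (Chip, 16, E, 9); (Frame, 3, NULL, 11); (Lens, NULL, NULL, NULL); (Motor, 31, NULL, 1); (Panel, 8, NULL, 5); (NULL, NULL, B, NULL); (NULL, NULL, B, NULL); (NULL, NULL, C, NULL); (NULL, NULL, H, NULL)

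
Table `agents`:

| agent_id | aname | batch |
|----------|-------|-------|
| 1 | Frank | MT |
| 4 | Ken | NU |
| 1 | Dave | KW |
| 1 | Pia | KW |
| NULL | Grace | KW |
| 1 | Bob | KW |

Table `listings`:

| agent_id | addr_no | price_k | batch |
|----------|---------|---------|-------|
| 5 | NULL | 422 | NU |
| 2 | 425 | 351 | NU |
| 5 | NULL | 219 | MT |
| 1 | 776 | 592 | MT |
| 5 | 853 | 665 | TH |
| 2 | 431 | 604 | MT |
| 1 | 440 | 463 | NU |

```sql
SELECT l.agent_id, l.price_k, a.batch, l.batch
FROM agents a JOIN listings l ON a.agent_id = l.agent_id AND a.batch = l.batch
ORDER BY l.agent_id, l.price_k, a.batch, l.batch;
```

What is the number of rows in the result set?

1

INNER JOIN keeps only pairs where the ON condition holds.
Matching on a.agent_id = l.agent_id AND a.batch = l.batch. A NULL in a compared column never satisfies the condition.
- a (agent_id=1, batch=MT) pairs with 1 row(s) of l.
- a (agent_id=4, batch=NU) has no partner → excluded.
- a (agent_id=1, batch=KW) has no partner → excluded.
- a (agent_id=1, batch=KW) has no partner → excluded.
- a (agent_id=NULL, batch=KW) has no partner → excluded.
- a (agent_id=1, batch=KW) has no partner → excluded.
Total: 1 rows.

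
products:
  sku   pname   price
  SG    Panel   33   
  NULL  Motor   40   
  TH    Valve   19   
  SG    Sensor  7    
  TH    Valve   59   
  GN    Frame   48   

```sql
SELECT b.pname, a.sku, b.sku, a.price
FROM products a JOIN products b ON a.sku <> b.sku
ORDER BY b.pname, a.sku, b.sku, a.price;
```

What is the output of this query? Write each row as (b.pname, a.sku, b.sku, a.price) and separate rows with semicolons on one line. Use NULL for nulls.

(Frame, SG, GN, 7); (Frame, SG, GN, 33); (Frame, TH, GN, 19); (Frame, TH, GN, 59); (Panel, GN, SG, 48); (Panel, TH, SG, 19); (Panel, TH, SG, 59); (Sensor, GN, SG, 48); (Sensor, TH, SG, 19); (Sensor, TH, SG, 59); (Valve, GN, TH, 48); (Valve, GN, TH, 48); (Valve, SG, TH, 7); (Valve, SG, TH, 7); (Valve, SG, TH, 33); (Valve, SG, TH, 33)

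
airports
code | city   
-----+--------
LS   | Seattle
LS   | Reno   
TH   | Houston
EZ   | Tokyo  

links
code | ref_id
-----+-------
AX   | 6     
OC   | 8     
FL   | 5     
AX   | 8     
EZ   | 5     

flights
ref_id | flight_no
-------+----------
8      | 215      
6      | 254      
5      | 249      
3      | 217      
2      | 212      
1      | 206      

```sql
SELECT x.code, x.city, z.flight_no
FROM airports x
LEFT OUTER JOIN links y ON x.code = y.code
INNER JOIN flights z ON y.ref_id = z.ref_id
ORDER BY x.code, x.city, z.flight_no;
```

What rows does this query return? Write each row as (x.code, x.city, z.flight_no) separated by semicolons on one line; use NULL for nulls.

Evaluate left to right. First `airports x LEFT JOIN links y` on code: 4 row(s).
Then INNER JOIN `flights z` on ref_id: keep only rows whose y.ref_id appears in z.

(EZ, Tokyo, 249)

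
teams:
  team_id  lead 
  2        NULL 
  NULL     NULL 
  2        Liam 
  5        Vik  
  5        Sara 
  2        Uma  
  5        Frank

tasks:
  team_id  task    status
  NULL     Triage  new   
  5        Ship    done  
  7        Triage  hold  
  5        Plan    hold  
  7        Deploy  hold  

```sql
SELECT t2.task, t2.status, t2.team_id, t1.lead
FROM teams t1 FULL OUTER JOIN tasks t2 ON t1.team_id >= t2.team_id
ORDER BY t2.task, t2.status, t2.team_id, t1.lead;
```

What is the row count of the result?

13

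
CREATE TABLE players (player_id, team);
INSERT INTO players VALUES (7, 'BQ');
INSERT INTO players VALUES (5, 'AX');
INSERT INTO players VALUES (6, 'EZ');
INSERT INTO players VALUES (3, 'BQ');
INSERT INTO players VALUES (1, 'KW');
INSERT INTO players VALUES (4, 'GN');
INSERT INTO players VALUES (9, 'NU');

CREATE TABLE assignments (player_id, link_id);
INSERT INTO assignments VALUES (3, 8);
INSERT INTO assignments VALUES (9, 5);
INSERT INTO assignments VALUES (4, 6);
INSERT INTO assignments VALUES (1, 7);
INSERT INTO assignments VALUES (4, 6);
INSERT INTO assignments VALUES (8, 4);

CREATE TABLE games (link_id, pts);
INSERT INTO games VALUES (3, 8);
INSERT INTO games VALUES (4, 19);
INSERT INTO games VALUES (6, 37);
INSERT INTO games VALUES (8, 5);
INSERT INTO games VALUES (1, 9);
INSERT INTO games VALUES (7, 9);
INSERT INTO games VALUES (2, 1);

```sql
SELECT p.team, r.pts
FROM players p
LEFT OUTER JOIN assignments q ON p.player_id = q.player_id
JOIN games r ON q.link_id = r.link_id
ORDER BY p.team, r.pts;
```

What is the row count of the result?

Joins associate left-to-right: players LEFT JOIN assignments on player_id gives 8 intermediate row(s).
Then INNER JOIN `games r` on link_id: keep only rows whose q.link_id appears in r.
Result: 4 row(s).

4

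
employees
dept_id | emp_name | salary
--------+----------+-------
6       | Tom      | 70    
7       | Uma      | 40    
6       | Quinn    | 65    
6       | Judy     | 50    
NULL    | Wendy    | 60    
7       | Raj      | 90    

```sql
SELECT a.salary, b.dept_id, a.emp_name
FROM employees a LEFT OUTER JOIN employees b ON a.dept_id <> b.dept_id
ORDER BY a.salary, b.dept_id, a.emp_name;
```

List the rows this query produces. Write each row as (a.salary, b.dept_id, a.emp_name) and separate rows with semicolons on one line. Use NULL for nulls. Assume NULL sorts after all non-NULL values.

LEFT JOIN keeps every row from `employees a`; unmatched rows get NULL for `employees b`'s columns.
Matching on a.dept_id <> b.dept_id. A NULL in a compared column never satisfies the condition.
- a row (dept_id=6): matches 2 b row(s) → 2 output row(s).
- a row (dept_id=7): matches 3 b row(s) → 3 output row(s).
- a row (dept_id=6): matches 2 b row(s) → 2 output row(s).
- a row (dept_id=6): matches 2 b row(s) → 2 output row(s).
- a row (dept_id=NULL): no match → kept, b columns NULL.
- a row (dept_id=7): matches 3 b row(s) → 3 output row(s).

(40, 6, Uma); (40, 6, Uma); (40, 6, Uma); (50, 7, Judy); (50, 7, Judy); (60, NULL, Wendy); (65, 7, Quinn); (65, 7, Quinn); (70, 7, Tom); (70, 7, Tom); (90, 6, Raj); (90, 6, Raj); (90, 6, Raj)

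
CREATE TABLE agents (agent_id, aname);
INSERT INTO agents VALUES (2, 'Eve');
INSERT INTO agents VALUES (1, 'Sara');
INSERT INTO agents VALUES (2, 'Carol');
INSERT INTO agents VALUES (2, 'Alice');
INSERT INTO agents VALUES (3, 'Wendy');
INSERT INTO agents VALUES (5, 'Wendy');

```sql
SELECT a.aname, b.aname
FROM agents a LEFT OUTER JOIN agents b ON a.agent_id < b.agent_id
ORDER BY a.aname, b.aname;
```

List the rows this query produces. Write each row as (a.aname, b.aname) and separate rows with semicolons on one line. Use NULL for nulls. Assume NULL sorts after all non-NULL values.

(Alice, Wendy); (Alice, Wendy); (Carol, Wendy); (Carol, Wendy); (Eve, Wendy); (Eve, Wendy); (Sara, Alice); (Sara, Carol); (Sara, Eve); (Sara, Wendy); (Sara, Wendy); (Wendy, Wendy); (Wendy, NULL)

LEFT JOIN keeps every row from `agents a`; unmatched rows get NULL for `agents b`'s columns.
Matching on a.agent_id < b.agent_id.
Matched pairs: 12; unmatched a rows kept: 1.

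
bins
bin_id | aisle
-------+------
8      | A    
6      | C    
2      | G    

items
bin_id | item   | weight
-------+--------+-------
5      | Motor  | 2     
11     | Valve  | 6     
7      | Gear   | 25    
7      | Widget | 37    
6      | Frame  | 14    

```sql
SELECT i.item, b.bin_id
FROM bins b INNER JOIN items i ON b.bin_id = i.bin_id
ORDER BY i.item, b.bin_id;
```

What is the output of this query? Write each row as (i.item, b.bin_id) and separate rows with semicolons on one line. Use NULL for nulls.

(Frame, 6)

INNER JOIN keeps only pairs where the ON condition holds.
Matching on b.bin_id = i.bin_id.
Matched pairs: 1.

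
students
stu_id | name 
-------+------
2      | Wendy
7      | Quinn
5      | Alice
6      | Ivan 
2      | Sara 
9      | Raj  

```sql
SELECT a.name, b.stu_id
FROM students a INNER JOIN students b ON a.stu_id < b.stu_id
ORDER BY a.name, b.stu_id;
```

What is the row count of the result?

14

INNER JOIN keeps only pairs where the ON condition holds.
Matching on a.stu_id < b.stu_id.
Matched pairs: 14.
Total: 14 rows.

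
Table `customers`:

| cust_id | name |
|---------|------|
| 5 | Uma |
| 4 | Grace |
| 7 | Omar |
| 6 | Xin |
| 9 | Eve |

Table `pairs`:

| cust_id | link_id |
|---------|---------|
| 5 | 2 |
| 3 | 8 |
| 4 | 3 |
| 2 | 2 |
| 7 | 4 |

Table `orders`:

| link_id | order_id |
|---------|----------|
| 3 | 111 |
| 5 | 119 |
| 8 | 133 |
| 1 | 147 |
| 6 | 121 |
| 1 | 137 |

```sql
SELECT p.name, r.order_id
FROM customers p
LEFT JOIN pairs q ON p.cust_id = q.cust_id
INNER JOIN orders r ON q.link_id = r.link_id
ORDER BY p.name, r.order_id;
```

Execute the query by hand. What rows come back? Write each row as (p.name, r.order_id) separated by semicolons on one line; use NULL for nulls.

(Grace, 111)

Evaluate left to right. First `customers p LEFT JOIN pairs q` on cust_id: 5 row(s).
Then INNER JOIN `orders r` on link_id: keep only rows whose q.link_id appears in r.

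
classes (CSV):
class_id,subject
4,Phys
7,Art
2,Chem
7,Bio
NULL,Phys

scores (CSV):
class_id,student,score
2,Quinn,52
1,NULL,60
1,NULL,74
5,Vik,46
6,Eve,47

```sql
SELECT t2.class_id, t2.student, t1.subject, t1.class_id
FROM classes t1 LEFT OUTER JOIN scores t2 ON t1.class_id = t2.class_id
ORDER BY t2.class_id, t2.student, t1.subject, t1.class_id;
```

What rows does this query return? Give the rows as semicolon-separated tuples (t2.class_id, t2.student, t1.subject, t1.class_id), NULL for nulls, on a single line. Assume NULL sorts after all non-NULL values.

(2, Quinn, Chem, 2); (NULL, NULL, Art, 7); (NULL, NULL, Bio, 7); (NULL, NULL, Phys, 4); (NULL, NULL, Phys, NULL)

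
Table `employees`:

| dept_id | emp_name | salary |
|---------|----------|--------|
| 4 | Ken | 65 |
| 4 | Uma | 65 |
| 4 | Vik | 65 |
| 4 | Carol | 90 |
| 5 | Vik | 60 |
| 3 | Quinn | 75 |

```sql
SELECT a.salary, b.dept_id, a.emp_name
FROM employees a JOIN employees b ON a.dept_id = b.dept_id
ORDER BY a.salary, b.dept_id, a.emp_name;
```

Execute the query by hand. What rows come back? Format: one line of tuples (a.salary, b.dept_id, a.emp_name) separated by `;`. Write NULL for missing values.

(60, 5, Vik); (65, 4, Ken); (65, 4, Ken); (65, 4, Ken); (65, 4, Ken); (65, 4, Uma); (65, 4, Uma); (65, 4, Uma); (65, 4, Uma); (65, 4, Vik); (65, 4, Vik); (65, 4, Vik); (65, 4, Vik); (75, 3, Quinn); (90, 4, Carol); (90, 4, Carol); (90, 4, Carol); (90, 4, Carol)

INNER JOIN keeps only pairs where the ON condition holds.
Matching on a.dept_id = b.dept_id.
- a (dept_id=4) pairs with 4 row(s) of b.
- a (dept_id=4) pairs with 4 row(s) of b.
- a (dept_id=4) pairs with 4 row(s) of b.
- a (dept_id=4) pairs with 4 row(s) of b.
- a (dept_id=5) pairs with 1 row(s) of b.
- a (dept_id=3) pairs with 1 row(s) of b.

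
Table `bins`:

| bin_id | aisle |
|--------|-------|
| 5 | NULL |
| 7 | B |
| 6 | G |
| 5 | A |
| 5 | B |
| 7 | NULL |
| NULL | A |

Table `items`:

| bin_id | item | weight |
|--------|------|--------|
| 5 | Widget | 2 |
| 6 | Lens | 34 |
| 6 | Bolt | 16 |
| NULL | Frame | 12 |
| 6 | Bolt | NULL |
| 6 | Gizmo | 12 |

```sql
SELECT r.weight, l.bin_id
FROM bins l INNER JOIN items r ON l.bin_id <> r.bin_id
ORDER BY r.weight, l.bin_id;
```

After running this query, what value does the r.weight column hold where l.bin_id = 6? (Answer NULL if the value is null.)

2

INNER JOIN keeps only pairs where the ON condition holds.
Matching on l.bin_id <> r.bin_id. A NULL in a compared column never satisfies the condition.
Matched pairs: 23.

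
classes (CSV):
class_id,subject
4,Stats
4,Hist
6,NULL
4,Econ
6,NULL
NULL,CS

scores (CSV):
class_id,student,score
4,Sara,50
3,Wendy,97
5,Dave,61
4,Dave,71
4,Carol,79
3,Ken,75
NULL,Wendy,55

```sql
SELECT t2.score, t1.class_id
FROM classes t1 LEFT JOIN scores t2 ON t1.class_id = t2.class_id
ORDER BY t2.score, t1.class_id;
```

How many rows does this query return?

LEFT JOIN keeps every row from `classes`; unmatched rows get NULL for `scores`'s columns.
Matching on t1.class_id = t2.class_id. A NULL in a compared column never satisfies the condition.
Matched pairs: 9; unmatched t1 rows kept: 3.
Total: 9 matched + 3 padded = 12 rows.

12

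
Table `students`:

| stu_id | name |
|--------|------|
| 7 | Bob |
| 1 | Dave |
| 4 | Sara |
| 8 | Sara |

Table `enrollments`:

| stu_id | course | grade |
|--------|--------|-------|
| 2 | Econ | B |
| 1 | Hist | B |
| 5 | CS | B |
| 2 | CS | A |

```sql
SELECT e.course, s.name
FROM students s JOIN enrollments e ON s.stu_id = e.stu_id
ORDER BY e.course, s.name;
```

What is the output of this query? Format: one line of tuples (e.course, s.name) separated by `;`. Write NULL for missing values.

(Hist, Dave)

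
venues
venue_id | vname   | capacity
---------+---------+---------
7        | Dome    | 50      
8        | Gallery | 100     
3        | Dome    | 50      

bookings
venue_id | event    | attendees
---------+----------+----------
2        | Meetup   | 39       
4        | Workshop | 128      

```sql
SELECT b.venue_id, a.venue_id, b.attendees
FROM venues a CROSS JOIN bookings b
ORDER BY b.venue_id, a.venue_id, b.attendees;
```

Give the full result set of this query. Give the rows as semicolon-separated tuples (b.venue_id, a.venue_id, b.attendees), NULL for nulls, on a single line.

CROSS JOIN pairs every row of `venues` with every row of `bookings`: 3 × 2 = 6 rows.

(2, 3, 39); (2, 7, 39); (2, 8, 39); (4, 3, 128); (4, 7, 128); (4, 8, 128)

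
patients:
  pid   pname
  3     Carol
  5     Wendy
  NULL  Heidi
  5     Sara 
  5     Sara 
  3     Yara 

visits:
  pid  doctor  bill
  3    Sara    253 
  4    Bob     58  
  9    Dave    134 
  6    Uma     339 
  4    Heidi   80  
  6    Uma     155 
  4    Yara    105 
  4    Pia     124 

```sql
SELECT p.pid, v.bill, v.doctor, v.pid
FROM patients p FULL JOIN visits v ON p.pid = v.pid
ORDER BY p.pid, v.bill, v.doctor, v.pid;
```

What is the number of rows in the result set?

FULL OUTER JOIN keeps every row from both sides; unmatched rows get NULL for the other side's columns.
Matching on p.pid = v.pid. A NULL in a compared column never satisfies the condition.
Matched pairs: 2; unmatched p rows kept: 4; unmatched v rows kept: 7.
Total: 2 matched + 11 padded = 13 rows.

13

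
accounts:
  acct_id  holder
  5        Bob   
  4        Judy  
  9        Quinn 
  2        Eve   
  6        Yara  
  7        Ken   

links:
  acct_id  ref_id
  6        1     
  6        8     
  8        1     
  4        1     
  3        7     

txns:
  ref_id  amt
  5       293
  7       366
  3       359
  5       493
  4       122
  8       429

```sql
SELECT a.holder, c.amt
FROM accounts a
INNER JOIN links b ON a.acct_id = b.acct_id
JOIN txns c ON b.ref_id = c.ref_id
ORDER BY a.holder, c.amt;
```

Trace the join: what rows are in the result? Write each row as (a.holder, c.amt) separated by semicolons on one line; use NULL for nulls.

Step 1 — a INNER JOIN b on acct_id → 3 row(s).
Then INNER JOIN `txns c` on ref_id: keep only rows whose b.ref_id appears in c.

(Yara, 429)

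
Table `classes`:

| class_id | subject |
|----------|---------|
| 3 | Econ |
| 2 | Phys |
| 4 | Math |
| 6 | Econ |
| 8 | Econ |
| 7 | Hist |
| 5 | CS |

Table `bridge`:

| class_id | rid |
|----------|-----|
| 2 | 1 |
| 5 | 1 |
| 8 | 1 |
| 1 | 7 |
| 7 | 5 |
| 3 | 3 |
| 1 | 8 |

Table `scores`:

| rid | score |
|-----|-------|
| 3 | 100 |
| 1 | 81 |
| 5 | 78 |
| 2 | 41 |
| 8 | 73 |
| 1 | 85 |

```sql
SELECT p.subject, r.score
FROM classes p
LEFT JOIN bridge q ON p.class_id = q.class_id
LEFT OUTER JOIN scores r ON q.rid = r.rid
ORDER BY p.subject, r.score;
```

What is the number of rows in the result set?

Joins associate left-to-right: classes LEFT JOIN bridge on class_id gives 7 intermediate row(s).
Then LEFT JOIN `scores r` on rid: each of those 7 rows is kept; rows whose q.rid has no match in r get NULL for r's columns.
Result: 10 row(s).

10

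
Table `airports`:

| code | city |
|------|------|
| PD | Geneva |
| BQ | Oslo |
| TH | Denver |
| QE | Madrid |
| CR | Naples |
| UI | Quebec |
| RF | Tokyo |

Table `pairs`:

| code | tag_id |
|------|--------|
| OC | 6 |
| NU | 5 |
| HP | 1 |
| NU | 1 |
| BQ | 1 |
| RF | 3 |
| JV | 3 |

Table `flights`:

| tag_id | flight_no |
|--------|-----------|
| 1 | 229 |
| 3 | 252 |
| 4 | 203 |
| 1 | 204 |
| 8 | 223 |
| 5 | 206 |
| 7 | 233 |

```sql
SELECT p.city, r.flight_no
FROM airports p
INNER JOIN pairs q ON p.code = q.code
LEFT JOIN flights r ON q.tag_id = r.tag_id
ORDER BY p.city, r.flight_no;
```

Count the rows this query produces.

3

Step 1 — p INNER JOIN q on code → 2 row(s).
Then LEFT JOIN `flights r` on tag_id: each of those 2 rows is kept; rows whose q.tag_id has no match in r get NULL for r's columns.
Result: 3 row(s).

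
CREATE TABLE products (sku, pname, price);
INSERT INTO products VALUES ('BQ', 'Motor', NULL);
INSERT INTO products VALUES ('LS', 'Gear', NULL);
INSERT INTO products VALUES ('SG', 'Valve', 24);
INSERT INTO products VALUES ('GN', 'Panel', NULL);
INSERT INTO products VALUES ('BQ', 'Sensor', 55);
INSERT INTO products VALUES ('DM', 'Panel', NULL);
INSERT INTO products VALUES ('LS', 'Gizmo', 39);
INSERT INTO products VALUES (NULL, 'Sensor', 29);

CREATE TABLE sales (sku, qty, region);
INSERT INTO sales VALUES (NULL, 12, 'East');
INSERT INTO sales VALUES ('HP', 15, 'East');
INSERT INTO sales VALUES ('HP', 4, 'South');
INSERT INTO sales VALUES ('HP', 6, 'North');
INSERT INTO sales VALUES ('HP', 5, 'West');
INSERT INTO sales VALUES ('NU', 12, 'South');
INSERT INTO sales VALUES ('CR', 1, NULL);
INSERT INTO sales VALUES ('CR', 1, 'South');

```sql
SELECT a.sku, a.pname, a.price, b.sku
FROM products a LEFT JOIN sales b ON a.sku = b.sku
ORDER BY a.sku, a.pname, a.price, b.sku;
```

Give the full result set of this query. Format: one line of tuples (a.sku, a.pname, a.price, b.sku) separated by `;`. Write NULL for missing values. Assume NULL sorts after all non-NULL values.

LEFT JOIN keeps every row from `products`; unmatched rows get NULL for `sales`'s columns.
Matching on a.sku = b.sku. A NULL in a compared column never satisfies the condition.
Matched pairs: 0; unmatched a rows kept: 8.

(BQ, Motor, NULL, NULL); (BQ, Sensor, 55, NULL); (DM, Panel, NULL, NULL); (GN, Panel, NULL, NULL); (LS, Gear, NULL, NULL); (LS, Gizmo, 39, NULL); (SG, Valve, 24, NULL); (NULL, Sensor, 29, NULL)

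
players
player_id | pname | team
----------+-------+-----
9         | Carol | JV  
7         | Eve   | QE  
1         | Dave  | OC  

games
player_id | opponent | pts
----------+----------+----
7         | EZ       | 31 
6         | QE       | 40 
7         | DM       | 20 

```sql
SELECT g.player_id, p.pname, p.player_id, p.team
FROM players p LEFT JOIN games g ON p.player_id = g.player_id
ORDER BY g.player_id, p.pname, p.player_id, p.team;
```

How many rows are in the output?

LEFT JOIN keeps every row from `players`; unmatched rows get NULL for `games`'s columns.
Matching on p.player_id = g.player_id.
- player_id=9: no g row matches, row kept with g columns NULL.
- player_id=7: 2 matching g row(s), so 2 row(s) emitted.
- player_id=1: no g row matches, row kept with g columns NULL.
Total: 2 matched + 2 padded = 4 rows.

4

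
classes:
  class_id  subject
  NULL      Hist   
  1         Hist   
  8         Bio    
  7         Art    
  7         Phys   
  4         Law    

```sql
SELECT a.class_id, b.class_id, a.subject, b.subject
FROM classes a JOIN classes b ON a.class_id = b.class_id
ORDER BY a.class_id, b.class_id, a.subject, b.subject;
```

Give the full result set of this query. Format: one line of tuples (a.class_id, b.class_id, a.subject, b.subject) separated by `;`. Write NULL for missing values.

INNER JOIN keeps only pairs where the ON condition holds.
Matching on a.class_id = b.class_id. A NULL in a compared column never satisfies the condition.
- a (class_id=NULL) has no partner → excluded.
- a (class_id=1) pairs with 1 row(s) of b.
- a (class_id=8) pairs with 1 row(s) of b.
- a (class_id=7) pairs with 2 row(s) of b.
- a (class_id=7) pairs with 2 row(s) of b.
- a (class_id=4) pairs with 1 row(s) of b.
After projecting and ordering:
a.class_id | b.class_id | a.subject | b.subject
1 | 1 | Hist | Hist
4 | 4 | Law | Law
7 | 7 | Art | Art
7 | 7 | Art | Phys
7 | 7 | Phys | Art
7 | 7 | Phys | Phys
8 | 8 | Bio | Bio

(1, 1, Hist, Hist); (4, 4, Law, Law); (7, 7, Art, Art); (7, 7, Art, Phys); (7, 7, Phys, Art); (7, 7, Phys, Phys); (8, 8, Bio, Bio)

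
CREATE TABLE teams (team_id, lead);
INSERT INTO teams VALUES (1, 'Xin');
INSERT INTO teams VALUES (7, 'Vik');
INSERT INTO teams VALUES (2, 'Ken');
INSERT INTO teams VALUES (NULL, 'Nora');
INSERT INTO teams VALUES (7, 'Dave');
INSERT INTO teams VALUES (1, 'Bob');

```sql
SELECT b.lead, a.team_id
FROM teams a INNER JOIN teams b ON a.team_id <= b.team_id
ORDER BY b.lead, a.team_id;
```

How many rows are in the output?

17

INNER JOIN keeps only pairs where the ON condition holds.
Matching on a.team_id <= b.team_id. A NULL in a compared column never satisfies the condition.
- a[0] team_id=1 → 5 match(es) in b → 5 row(s).
- a[1] team_id=7 → 2 match(es) in b → 2 row(s).
- a[2] team_id=2 → 3 match(es) in b → 3 row(s).
- a[3] team_id=NULL → no match; dropped.
- a[4] team_id=7 → 2 match(es) in b → 2 row(s).
- a[5] team_id=1 → 5 match(es) in b → 5 row(s).
Total: 17 rows.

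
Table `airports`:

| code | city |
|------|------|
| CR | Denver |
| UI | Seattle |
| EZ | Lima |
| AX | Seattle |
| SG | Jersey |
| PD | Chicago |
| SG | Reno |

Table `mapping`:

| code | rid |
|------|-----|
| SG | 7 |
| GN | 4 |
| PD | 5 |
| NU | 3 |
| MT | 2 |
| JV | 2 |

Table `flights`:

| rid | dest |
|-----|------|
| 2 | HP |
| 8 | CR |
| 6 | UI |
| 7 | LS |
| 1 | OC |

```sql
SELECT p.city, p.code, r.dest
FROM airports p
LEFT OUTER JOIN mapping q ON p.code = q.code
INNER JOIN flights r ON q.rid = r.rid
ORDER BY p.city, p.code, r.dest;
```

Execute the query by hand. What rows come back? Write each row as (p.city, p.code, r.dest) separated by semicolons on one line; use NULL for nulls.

Evaluate left to right. First `airports p LEFT JOIN mapping q` on code: 7 row(s).
Then INNER JOIN `flights r` on rid: keep only rows whose q.rid appears in r.

(Jersey, SG, LS); (Reno, SG, LS)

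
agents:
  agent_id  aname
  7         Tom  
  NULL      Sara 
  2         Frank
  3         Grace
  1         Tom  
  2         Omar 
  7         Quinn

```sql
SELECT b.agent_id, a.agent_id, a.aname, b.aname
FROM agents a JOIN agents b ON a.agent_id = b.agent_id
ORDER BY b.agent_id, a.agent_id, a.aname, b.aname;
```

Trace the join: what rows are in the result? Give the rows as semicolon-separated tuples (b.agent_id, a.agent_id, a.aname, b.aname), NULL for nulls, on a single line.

(1, 1, Tom, Tom); (2, 2, Frank, Frank); (2, 2, Frank, Omar); (2, 2, Omar, Frank); (2, 2, Omar, Omar); (3, 3, Grace, Grace); (7, 7, Quinn, Quinn); (7, 7, Quinn, Tom); (7, 7, Tom, Quinn); (7, 7, Tom, Tom)

INNER JOIN keeps only pairs where the ON condition holds.
Matching on a.agent_id = b.agent_id. A NULL in a compared column never satisfies the condition.
- a[0] agent_id=7 → 2 match(es) in b → 2 row(s).
- a[1] agent_id=NULL → no match; dropped.
- a[2] agent_id=2 → 2 match(es) in b → 2 row(s).
- a[3] agent_id=3 → 1 match(es) in b → 1 row(s).
- a[4] agent_id=1 → 1 match(es) in b → 1 row(s).
- a[5] agent_id=2 → 2 match(es) in b → 2 row(s).
- a[6] agent_id=7 → 2 match(es) in b → 2 row(s).
After projecting and ordering:
b.agent_id | a.agent_id | a.aname | b.aname
1 | 1 | Tom | Tom
2 | 2 | Frank | Frank
2 | 2 | Frank | Omar
2 | 2 | Omar | Frank
2 | 2 | Omar | Omar
3 | 3 | Grace | Grace
7 | 7 | Quinn | Quinn
7 | 7 | Quinn | Tom
7 | 7 | Tom | Quinn
7 | 7 | Tom | Tom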